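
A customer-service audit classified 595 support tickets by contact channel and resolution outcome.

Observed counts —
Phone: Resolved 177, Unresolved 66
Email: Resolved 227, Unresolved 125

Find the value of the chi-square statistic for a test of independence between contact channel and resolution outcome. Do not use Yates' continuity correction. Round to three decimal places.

4.600

Row totals: 243, 352. Column totals: 404, 191. Grand total N = 595.
Expected counts (row total × column total / N):
  Phone, Resolved: 243×404/595 = 164.9950
  Phone, Unresolved: 243×191/595 = 78.0050
  Email, Resolved: 352×404/595 = 239.0050
  Email, Unresolved: 352×191/595 = 112.9950
Contributions (O − E)²/E:
  (177 − 164.9950)²/164.9950 = 0.8735
  (66 − 78.0050)²/78.0050 = 1.8476
  (227 − 239.0050)²/239.0050 = 0.6030
  (125 − 112.9950)²/112.9950 = 1.2755
χ² = 0.8735 + 1.8476 + 0.6030 + 1.2755 = 4.600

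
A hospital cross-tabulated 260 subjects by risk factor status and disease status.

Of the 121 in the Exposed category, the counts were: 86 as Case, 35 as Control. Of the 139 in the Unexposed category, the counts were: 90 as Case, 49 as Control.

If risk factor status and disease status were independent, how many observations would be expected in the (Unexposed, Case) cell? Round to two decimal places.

94.09

Row total (Unexposed) = 139; column total (Case) = 176; grand total N = 260.
Expected count = (row total × column total) / N = 139 × 176 / 260 = 94.09.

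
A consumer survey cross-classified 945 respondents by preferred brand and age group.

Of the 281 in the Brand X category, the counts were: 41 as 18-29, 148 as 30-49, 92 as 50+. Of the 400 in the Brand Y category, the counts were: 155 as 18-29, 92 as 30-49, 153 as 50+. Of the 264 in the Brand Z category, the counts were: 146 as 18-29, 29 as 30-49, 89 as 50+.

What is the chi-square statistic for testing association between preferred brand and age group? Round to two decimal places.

155.66

Row totals: 281, 400, 264. Column totals: 342, 269, 334. Grand total N = 945.
Expected counts (row total × column total / N):
  Brand X, 18-29: 281×342/945 = 101.69524
  Brand X, 30-49: 281×269/945 = 79.98836
  Brand X, 50+: 281×334/945 = 99.31640
  Brand Y, 18-29: 400×342/945 = 144.76190
  Brand Y, 30-49: 400×269/945 = 113.86243
  Brand Y, 50+: 400×334/945 = 141.37566
  Brand Z, 18-29: 264×342/945 = 95.54286
  Brand Z, 30-49: 264×269/945 = 75.14921
  Brand Z, 50+: 264×334/945 = 93.30794
Contributions (O − E)²/E:
  (41 − 101.69524)²/101.69524 = 36.2250
  (148 − 79.98836)²/79.98836 = 57.8282
  (92 − 99.31640)²/99.31640 = 0.5390
  (155 − 144.76190)²/144.76190 = 0.7241
  (92 − 113.86243)²/113.86243 = 4.1977
  (153 − 141.37566)²/141.37566 = 0.9558
  (146 − 95.54286)²/95.54286 = 26.6469
  (29 − 75.14921)²/75.14921 = 28.3403
  (89 − 93.30794)²/93.30794 = 0.1989
χ² = 36.2250 + 57.8282 + 0.5390 + 0.7241 + 4.1977 + 0.9558 + 26.6469 + 28.3403 + 0.1989 = 155.66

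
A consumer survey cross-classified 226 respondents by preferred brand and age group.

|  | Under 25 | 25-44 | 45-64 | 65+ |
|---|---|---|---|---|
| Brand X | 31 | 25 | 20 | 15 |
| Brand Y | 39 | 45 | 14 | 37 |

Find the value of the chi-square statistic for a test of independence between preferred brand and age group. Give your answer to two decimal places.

Row totals: 91, 135. Column totals: 70, 70, 34, 52. Grand total N = 226.
Expected counts (row total × column total / N):
  Brand X, Under 25: 91×70/226 = 28.186
  Brand X, 25-44: 91×70/226 = 28.186
  Brand X, 45-64: 91×34/226 = 13.690
  Brand X, 65+: 91×52/226 = 20.938
  Brand Y, Under 25: 135×70/226 = 41.814
  Brand Y, 25-44: 135×70/226 = 41.814
  Brand Y, 45-64: 135×34/226 = 20.310
  Brand Y, 65+: 135×52/226 = 31.062
Contributions (O − E)²/E:
  (31 − 28.186)²/28.186 = 0.2809
  (25 − 28.186)²/28.186 = 0.3601
  (20 − 13.690)²/13.690 = 2.9084
  (15 − 20.938)²/20.938 = 1.6840
  (39 − 41.814)²/41.814 = 0.1894
  (45 − 41.814)²/41.814 = 0.2428
  (14 − 20.310)²/20.310 = 1.9604
  (37 − 31.062)²/31.062 = 1.1351
χ² = 0.2809 + 0.3601 + 2.9084 + 1.6840 + 0.1894 + 0.2428 + 1.9604 + 1.1351 = 8.76

8.76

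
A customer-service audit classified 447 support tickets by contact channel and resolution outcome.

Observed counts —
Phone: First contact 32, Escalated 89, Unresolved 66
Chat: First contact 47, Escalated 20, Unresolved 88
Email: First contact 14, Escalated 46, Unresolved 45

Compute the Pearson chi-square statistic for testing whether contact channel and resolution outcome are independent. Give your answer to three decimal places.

Row totals: 187, 155, 105. Column totals: 93, 155, 199. Grand total N = 447.
Expected counts (row total × column total / N):
  Phone, First contact: 187×93/447 = 38.9060
  Phone, Escalated: 187×155/447 = 64.8434
  Phone, Unresolved: 187×199/447 = 83.2506
  Chat, First contact: 155×93/447 = 32.2483
  Chat, Escalated: 155×155/447 = 53.7472
  Chat, Unresolved: 155×199/447 = 69.0045
  Email, First contact: 105×93/447 = 21.8456
  Email, Escalated: 105×155/447 = 36.4094
  Email, Unresolved: 105×199/447 = 46.7450
Contributions (O − E)²/E:
  (32 − 38.9060)²/38.9060 = 1.2258
  (89 − 64.8434)²/64.8434 = 8.9992
  (66 − 83.2506)²/83.2506 = 3.5745
  (47 − 32.2483)²/32.2483 = 6.7480
  (20 − 53.7472)²/53.7472 = 21.1894
  (88 − 69.0045)²/69.0045 = 5.2291
  (14 − 21.8456)²/21.8456 = 2.8177
  (46 − 36.4094)²/36.4094 = 2.5263
  (45 − 46.7450)²/46.7450 = 0.0651
χ² = 1.2258 + 8.9992 + 3.5745 + 6.7480 + 21.1894 + 5.2291 + 2.8177 + 2.5263 + 0.0651 = 52.375

52.375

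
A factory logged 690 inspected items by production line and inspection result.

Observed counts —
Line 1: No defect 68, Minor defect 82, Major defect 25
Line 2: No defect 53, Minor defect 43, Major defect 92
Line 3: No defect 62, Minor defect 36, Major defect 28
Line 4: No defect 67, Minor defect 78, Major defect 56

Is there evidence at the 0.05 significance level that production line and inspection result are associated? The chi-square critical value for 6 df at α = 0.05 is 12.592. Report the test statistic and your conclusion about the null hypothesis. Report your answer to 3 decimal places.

68.141; reject H₀

Row totals: 175, 188, 126, 201. Column totals: 250, 239, 201. Grand total N = 690.
Expected counts (row total × column total / N):
  Line 1, No defect: 175×250/690 = 63.4058
  Line 1, Minor defect: 175×239/690 = 60.6159
  Line 1, Major defect: 175×201/690 = 50.9783
  Line 2, No defect: 188×250/690 = 68.1159
  Line 2, Minor defect: 188×239/690 = 65.1188
  Line 2, Major defect: 188×201/690 = 54.7652
  Line 3, No defect: 126×250/690 = 45.6522
  Line 3, Minor defect: 126×239/690 = 43.6435
  Line 3, Major defect: 126×201/690 = 36.7043
  Line 4, No defect: 201×250/690 = 72.8261
  Line 4, Minor defect: 201×239/690 = 69.6217
  Line 4, Major defect: 201×201/690 = 58.5522
Contributions (O − E)²/E:
  (68 − 63.4058)²/63.4058 = 0.3329
  (82 − 60.6159)²/60.6159 = 7.5439
  (25 − 50.9783)²/50.9783 = 13.2384
  (53 − 68.1159)²/68.1159 = 3.3544
  (43 − 65.1188)²/65.1188 = 7.5131
  (92 − 54.7652)²/54.7652 = 25.3159
  (62 − 45.6522)²/45.6522 = 5.8541
  (36 − 43.6435)²/43.6435 = 1.3386
  (28 − 36.7043)²/36.7043 = 2.0642
  (67 − 72.8261)²/72.8261 = 0.4661
  (78 − 69.6217)²/69.6217 = 1.0082
  (56 − 58.5522)²/58.5522 = 0.1112
χ² = 0.3329 + 7.5439 + 13.2384 + 3.3544 + 7.5131 + 25.3159 + 5.8541 + 1.3386 + 2.0642 + 0.4661 + 1.0082 + 0.1112 = 68.141
df = (4−1)(3−1) = 6. Since 68.141 > 12.592, reject the null hypothesis of independence at α = 0.05.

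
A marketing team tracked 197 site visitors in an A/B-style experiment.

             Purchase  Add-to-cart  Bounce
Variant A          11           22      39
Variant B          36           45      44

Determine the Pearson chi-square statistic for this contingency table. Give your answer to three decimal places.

7.800

Row totals: 72, 125. Column totals: 47, 67, 83. Grand total N = 197.
Expected counts (row total × column total / N):
  Variant A, Purchase: 72×47/197 = 17.1777
  Variant A, Add-to-cart: 72×67/197 = 24.4873
  Variant A, Bounce: 72×83/197 = 30.3350
  Variant B, Purchase: 125×47/197 = 29.8223
  Variant B, Add-to-cart: 125×67/197 = 42.5127
  Variant B, Bounce: 125×83/197 = 52.6650
Contributions (O − E)²/E:
  (11 − 17.1777)²/17.1777 = 2.2217
  (22 − 24.4873)²/24.4873 = 0.2526
  (39 − 30.3350)²/30.3350 = 2.4751
  (36 − 29.8223)²/29.8223 = 1.2797
  (45 − 42.5127)²/42.5127 = 0.1455
  (44 − 52.6650)²/52.6650 = 1.4257
χ² = 2.2217 + 0.2526 + 2.4751 + 1.2797 + 0.1455 + 1.4257 = 7.800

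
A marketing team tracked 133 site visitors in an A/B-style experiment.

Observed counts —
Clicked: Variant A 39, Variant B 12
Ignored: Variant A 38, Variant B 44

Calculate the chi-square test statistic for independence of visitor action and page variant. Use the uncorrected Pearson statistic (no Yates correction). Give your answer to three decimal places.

Row totals: 51, 82. Column totals: 77, 56. Grand total N = 133.
Expected counts (row total × column total / N):
  Clicked, Variant A: 51×77/133 = 29.5263
  Clicked, Variant B: 51×56/133 = 21.4737
  Ignored, Variant A: 82×77/133 = 47.4737
  Ignored, Variant B: 82×56/133 = 34.5263
Contributions (O − E)²/E:
  (39 − 29.5263)²/29.5263 = 3.0397
  (12 − 21.4737)²/21.4737 = 4.1796
  (38 − 47.4737)²/47.4737 = 1.8905
  (44 − 34.5263)²/34.5263 = 2.5995
χ² = 3.0397 + 4.1796 + 1.8905 + 2.5995 = 11.709

11.709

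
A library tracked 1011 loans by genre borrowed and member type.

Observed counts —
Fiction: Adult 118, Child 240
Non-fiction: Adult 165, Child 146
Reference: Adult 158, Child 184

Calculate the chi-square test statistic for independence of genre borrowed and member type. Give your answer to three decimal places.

Row totals: 358, 311, 342. Column totals: 441, 570. Grand total N = 1011.
Expected counts (row total × column total / N):
  Fiction, Adult: 358×441/1011 = 156.1602
  Fiction, Child: 358×570/1011 = 201.8398
  Non-fiction, Adult: 311×441/1011 = 135.6588
  Non-fiction, Child: 311×570/1011 = 175.3412
  Reference, Adult: 342×441/1011 = 149.1810
  Reference, Child: 342×570/1011 = 192.8190
Contributions (O − E)²/E:
  (118 − 156.1602)²/156.1602 = 9.3250
  (240 − 201.8398)²/201.8398 = 7.2146
  (165 − 135.6588)²/135.6588 = 6.3461
  (146 − 175.3412)²/175.3412 = 4.9099
  (158 − 149.1810)²/149.1810 = 0.5213
  (184 − 192.8190)²/192.8190 = 0.4034
χ² = 9.3250 + 7.2146 + 6.3461 + 4.9099 + 0.5213 + 0.4034 = 28.720

28.720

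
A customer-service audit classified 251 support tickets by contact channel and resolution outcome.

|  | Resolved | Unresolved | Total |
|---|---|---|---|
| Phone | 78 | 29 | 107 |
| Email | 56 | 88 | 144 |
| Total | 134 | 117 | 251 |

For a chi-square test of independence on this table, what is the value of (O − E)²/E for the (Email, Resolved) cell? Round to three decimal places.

Row total (Email) = 144; column total (Resolved) = 134; N = 251.
Expected count E = 144 × 134 / 251 = 76.8765.
Contribution = (O − E)²/E = (56 − 76.8765)² / 76.8765 = 5.669.

5.669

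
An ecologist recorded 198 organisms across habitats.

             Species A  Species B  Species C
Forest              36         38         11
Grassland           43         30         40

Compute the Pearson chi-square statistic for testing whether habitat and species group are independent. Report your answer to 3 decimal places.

14.380

Row totals: 85, 113. Column totals: 79, 68, 51. Grand total N = 198.
Expected counts (row total × column total / N):
  Forest, Species A: 85×79/198 = 33.9141
  Forest, Species B: 85×68/198 = 29.1919
  Forest, Species C: 85×51/198 = 21.8939
  Grassland, Species A: 113×79/198 = 45.0859
  Grassland, Species B: 113×68/198 = 38.8081
  Grassland, Species C: 113×51/198 = 29.1061
Contributions (O − E)²/E:
  (36 − 33.9141)²/33.9141 = 0.1283
  (38 − 29.1919)²/29.1919 = 2.6577
  (11 − 21.8939)²/21.8939 = 5.4206
  (43 − 45.0859)²/45.0859 = 0.0965
  (30 − 38.8081)²/38.8081 = 1.9991
  (40 − 29.1061)²/29.1061 = 4.0774
χ² = 0.1283 + 2.6577 + 5.4206 + 0.0965 + 1.9991 + 4.0774 = 14.380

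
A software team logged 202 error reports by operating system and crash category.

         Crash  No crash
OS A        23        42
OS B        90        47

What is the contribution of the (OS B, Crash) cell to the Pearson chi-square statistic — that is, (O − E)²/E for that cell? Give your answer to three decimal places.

2.329

Row total (OS B) = 137; column total (Crash) = 113; N = 202.
Expected count E = 137 × 113 / 202 = 76.6386.
Contribution = (O − E)²/E = (90 − 76.6386)² / 76.6386 = 2.329.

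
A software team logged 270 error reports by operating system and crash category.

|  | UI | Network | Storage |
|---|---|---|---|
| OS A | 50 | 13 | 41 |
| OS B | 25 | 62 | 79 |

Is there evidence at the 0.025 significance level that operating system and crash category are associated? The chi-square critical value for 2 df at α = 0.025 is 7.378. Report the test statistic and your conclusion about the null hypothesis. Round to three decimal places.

40.266; reject H₀

Row totals: 104, 166. Column totals: 75, 75, 120. Grand total N = 270.
Expected counts (row total × column total / N):
  OS A, UI: 104×75/270 = 28.8889
  OS A, Network: 104×75/270 = 28.8889
  OS A, Storage: 104×120/270 = 46.2222
  OS B, UI: 166×75/270 = 46.1111
  OS B, Network: 166×75/270 = 46.1111
  OS B, Storage: 166×120/270 = 73.7778
Contributions (O − E)²/E:
  (50 − 28.8889)²/28.8889 = 15.4273
  (13 − 28.8889)²/28.8889 = 8.7389
  (41 − 46.2222)²/46.2222 = 0.5900
  (25 − 46.1111)²/46.1111 = 9.6653
  (62 − 46.1111)²/46.1111 = 5.4750
  (79 − 73.7778)²/73.7778 = 0.3696
χ² = 15.4273 + 8.7389 + 0.5900 + 9.6653 + 5.4750 + 0.3696 = 40.266
df = (2−1)(3−1) = 2. Since 40.266 > 7.378, reject the null hypothesis of independence at α = 0.025.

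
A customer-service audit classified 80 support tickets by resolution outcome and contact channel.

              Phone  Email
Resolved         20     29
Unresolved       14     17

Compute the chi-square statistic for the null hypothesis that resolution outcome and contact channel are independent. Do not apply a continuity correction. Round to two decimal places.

Row totals: 49, 31. Column totals: 34, 46. Grand total N = 80.
Expected counts (row total × column total / N):
  Resolved, Phone: 49×34/80 = 20.825
  Resolved, Email: 49×46/80 = 28.175
  Unresolved, Phone: 31×34/80 = 13.175
  Unresolved, Email: 31×46/80 = 17.825
Contributions (O − E)²/E:
  (20 − 20.825)²/20.825 = 0.0327
  (29 − 28.175)²/28.175 = 0.0242
  (14 − 13.175)²/13.175 = 0.0517
  (17 − 17.825)²/17.825 = 0.0382
χ² = 0.0327 + 0.0242 + 0.0517 + 0.0382 = 0.15

0.15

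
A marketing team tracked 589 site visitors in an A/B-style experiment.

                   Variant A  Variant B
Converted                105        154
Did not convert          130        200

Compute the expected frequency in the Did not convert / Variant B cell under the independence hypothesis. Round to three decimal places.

Row total (Did not convert) = 330; column total (Variant B) = 354; grand total N = 589.
Expected count = (row total × column total) / N = 330 × 354 / 589 = 198.336.

198.336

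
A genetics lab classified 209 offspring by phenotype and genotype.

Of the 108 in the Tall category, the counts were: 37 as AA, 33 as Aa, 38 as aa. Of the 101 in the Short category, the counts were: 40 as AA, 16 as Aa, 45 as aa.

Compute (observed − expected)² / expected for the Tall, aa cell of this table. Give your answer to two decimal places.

0.56

Row total (Tall) = 108; column total (aa) = 83; N = 209.
Expected count E = 108 × 83 / 209 = 42.890.
Contribution = (O − E)²/E = (38 − 42.890)² / 42.890 = 0.56.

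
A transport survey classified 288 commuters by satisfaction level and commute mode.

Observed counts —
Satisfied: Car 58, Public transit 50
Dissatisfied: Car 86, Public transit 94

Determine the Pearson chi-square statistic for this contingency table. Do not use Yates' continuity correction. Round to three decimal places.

Row totals: 108, 180. Column totals: 144, 144. Grand total N = 288.
Expected counts (row total × column total / N):
  Satisfied, Car: 108×144/288 = 54.0000
  Satisfied, Public transit: 108×144/288 = 54.0000
  Dissatisfied, Car: 180×144/288 = 90.0000
  Dissatisfied, Public transit: 180×144/288 = 90.0000
Contributions (O − E)²/E:
  (58 − 54.0000)²/54.0000 = 0.2963
  (50 − 54.0000)²/54.0000 = 0.2963
  (86 − 90.0000)²/90.0000 = 0.1778
  (94 − 90.0000)²/90.0000 = 0.1778
χ² = 0.2963 + 0.2963 + 0.1778 + 0.1778 = 0.948

0.948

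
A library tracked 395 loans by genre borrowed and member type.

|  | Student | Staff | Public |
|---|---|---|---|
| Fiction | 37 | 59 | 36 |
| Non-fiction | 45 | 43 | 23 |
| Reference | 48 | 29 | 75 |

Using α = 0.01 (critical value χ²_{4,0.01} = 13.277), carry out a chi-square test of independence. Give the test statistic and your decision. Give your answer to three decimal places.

36.504; reject H₀

Row totals: 132, 111, 152. Column totals: 130, 131, 134. Grand total N = 395.
Expected counts (row total × column total / N):
  Fiction, Student: 132×130/395 = 43.4430
  Fiction, Staff: 132×131/395 = 43.7772
  Fiction, Public: 132×134/395 = 44.7797
  Non-fiction, Student: 111×130/395 = 36.5316
  Non-fiction, Staff: 111×131/395 = 36.8127
  Non-fiction, Public: 111×134/395 = 37.6557
  Reference, Student: 152×130/395 = 50.0253
  Reference, Staff: 152×131/395 = 50.4101
  Reference, Public: 152×134/395 = 51.5646
Contributions (O − E)²/E:
  (37 − 43.4430)²/43.4430 = 0.9556
  (59 − 43.7772)²/43.7772 = 5.2935
  (36 − 44.7797)²/44.7797 = 1.7214
  (45 − 36.5316)²/36.5316 = 1.9631
  (43 − 36.8127)²/36.8127 = 1.0399
  (23 − 37.6557)²/37.6557 = 5.7040
  (48 − 50.0253)²/50.0253 = 0.0820
  (29 − 50.4101)²/50.4101 = 9.0933
  (75 − 51.5646)²/51.5646 = 10.6511
χ² = 0.9556 + 5.2935 + 1.7214 + 1.9631 + 1.0399 + 5.7040 + 0.0820 + 9.0933 + 10.6511 = 36.504
df = (3−1)(3−1) = 4. Since 36.504 > 13.277, reject the null hypothesis of independence at α = 0.01.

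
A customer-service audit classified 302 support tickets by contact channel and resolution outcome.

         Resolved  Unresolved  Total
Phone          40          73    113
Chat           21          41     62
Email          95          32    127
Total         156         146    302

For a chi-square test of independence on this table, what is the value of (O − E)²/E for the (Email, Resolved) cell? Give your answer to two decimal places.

13.17

Row total (Email) = 127; column total (Resolved) = 156; N = 302.
Expected count E = 127 × 156 / 302 = 65.603.
Contribution = (O − E)²/E = (95 − 65.603)² / 65.603 = 13.17.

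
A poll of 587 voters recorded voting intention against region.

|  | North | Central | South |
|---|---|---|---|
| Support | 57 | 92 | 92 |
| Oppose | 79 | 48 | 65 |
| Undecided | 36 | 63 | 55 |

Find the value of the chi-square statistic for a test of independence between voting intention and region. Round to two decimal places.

22.00

Row totals: 241, 192, 154. Column totals: 172, 203, 212. Grand total N = 587.
Expected counts (row total × column total / N):
  Support, North: 241×172/587 = 70.617
  Support, Central: 241×203/587 = 83.344
  Support, South: 241×212/587 = 87.039
  Oppose, North: 192×172/587 = 56.259
  Oppose, Central: 192×203/587 = 66.399
  Oppose, South: 192×212/587 = 69.342
  Undecided, North: 154×172/587 = 45.124
  Undecided, Central: 154×203/587 = 53.257
  Undecided, South: 154×212/587 = 55.618
Contributions (O − E)²/E:
  (57 − 70.617)²/70.617 = 2.6258
  (92 − 83.344)²/83.344 = 0.8990
  (92 − 87.039)²/87.039 = 0.2828
  (79 − 56.259)²/56.259 = 9.1924
  (48 − 66.399)²/66.399 = 5.0983
  (65 − 69.342)²/69.342 = 0.2719
  (36 − 45.124)²/45.124 = 1.8449
  (63 − 53.257)²/53.257 = 1.7824
  (55 − 55.618)²/55.618 = 0.0069
χ² = 2.6258 + 0.8990 + 0.2828 + 9.1924 + 5.0983 + 0.2719 + 1.8449 + 1.7824 + 0.0069 = 22.00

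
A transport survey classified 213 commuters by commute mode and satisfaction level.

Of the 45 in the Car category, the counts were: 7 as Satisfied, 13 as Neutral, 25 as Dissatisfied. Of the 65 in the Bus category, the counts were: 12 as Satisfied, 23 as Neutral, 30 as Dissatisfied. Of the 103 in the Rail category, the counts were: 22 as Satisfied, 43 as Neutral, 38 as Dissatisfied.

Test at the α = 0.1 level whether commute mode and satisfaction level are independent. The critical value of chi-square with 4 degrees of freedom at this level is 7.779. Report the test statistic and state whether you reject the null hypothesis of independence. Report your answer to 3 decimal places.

4.679; fail to reject H₀

Row totals: 45, 65, 103. Column totals: 41, 79, 93. Grand total N = 213.
Expected counts (row total × column total / N):
  Car, Satisfied: 45×41/213 = 8.6620
  Car, Neutral: 45×79/213 = 16.6901
  Car, Dissatisfied: 45×93/213 = 19.6479
  Bus, Satisfied: 65×41/213 = 12.5117
  Bus, Neutral: 65×79/213 = 24.1080
  Bus, Dissatisfied: 65×93/213 = 28.3803
  Rail, Satisfied: 103×41/213 = 19.8263
  Rail, Neutral: 103×79/213 = 38.2019
  Rail, Dissatisfied: 103×93/213 = 44.9718
Contributions (O − E)²/E:
  (7 − 8.6620)²/8.6620 = 0.3189
  (13 − 16.6901)²/16.6901 = 0.8159
  (25 − 19.6479)²/19.6479 = 1.4579
  (12 − 12.5117)²/12.5117 = 0.0209
  (23 − 24.1080)²/24.1080 = 0.0509
  (30 − 28.3803)²/28.3803 = 0.0924
  (22 − 19.8263)²/19.8263 = 0.2383
  (43 − 38.2019)²/38.2019 = 0.6026
  (38 − 44.9718)²/44.9718 = 1.0808
χ² = 0.3189 + 0.8159 + 1.4579 + 0.0209 + 0.0509 + 0.0924 + 0.2383 + 0.6026 + 1.0808 = 4.679
df = (3−1)(3−1) = 4. Since 4.679 < 7.779, fail to reject the null hypothesis of independence at α = 0.1.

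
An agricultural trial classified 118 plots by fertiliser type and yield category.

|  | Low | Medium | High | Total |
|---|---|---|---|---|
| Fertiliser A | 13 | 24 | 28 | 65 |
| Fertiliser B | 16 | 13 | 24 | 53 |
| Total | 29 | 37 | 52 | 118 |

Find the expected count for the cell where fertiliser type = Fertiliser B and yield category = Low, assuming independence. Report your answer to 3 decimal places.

Row total (Fertiliser B) = 53; column total (Low) = 29; grand total N = 118.
Expected count = (row total × column total) / N = 53 × 29 / 118 = 13.025.

13.025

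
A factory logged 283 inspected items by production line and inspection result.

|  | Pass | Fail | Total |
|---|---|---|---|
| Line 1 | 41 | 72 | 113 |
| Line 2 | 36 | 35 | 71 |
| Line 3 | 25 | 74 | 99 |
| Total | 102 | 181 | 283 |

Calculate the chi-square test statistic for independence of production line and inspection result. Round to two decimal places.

11.62

Grand total N = 283.
Expected counts (row total × column total / N):
  Line 1, Pass: 113×102/283 = 40.728
  Line 1, Fail: 113×181/283 = 72.272
  Line 2, Pass: 71×102/283 = 25.590
  Line 2, Fail: 71×181/283 = 45.410
  Line 3, Pass: 99×102/283 = 35.682
  Line 3, Fail: 99×181/283 = 63.318
Contributions (O − E)²/E:
  (41 − 40.728)²/40.728 = 0.0018
  (72 − 72.272)²/72.272 = 0.0010
  (36 − 25.590)²/25.590 = 4.2348
  (35 − 45.410)²/45.410 = 2.3864
  (25 − 35.682)²/35.682 = 3.1978
  (74 − 63.318)²/63.318 = 1.8021
χ² = 0.0018 + 0.0010 + 4.2348 + 2.3864 + 3.1978 + 1.8021 = 11.62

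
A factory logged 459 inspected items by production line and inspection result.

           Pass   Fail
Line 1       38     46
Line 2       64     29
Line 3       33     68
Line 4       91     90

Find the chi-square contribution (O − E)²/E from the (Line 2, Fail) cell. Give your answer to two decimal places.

7.02

Row total (Line 2) = 93; column total (Fail) = 233; N = 459.
Expected count E = 93 × 233 / 459 = 47.209.
Contribution = (O − E)²/E = (29 − 47.209)² / 47.209 = 7.02.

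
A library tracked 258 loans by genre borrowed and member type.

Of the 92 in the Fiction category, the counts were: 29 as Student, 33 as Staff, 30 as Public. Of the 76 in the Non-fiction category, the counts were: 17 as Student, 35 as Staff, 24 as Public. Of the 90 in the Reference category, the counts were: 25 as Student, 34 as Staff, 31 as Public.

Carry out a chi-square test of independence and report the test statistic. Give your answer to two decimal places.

Row totals: 92, 76, 90. Column totals: 71, 102, 85. Grand total N = 258.
Expected counts (row total × column total / N):
  Fiction, Student: 92×71/258 = 25.318
  Fiction, Staff: 92×102/258 = 36.372
  Fiction, Public: 92×85/258 = 30.310
  Non-fiction, Student: 76×71/258 = 20.915
  Non-fiction, Staff: 76×102/258 = 30.047
  Non-fiction, Public: 76×85/258 = 25.039
  Reference, Student: 90×71/258 = 24.767
  Reference, Staff: 90×102/258 = 35.581
  Reference, Public: 90×85/258 = 29.651
Contributions (O − E)²/E:
  (29 − 25.318)²/25.318 = 0.5355
  (33 − 36.372)²/36.372 = 0.3126
  (30 − 30.310)²/30.310 = 0.0032
  (17 − 20.915)²/20.915 = 0.7328
  (35 − 30.047)²/30.047 = 0.8165
  (24 − 25.039)²/25.039 = 0.0431
  (25 − 24.767)²/24.767 = 0.0022
  (34 − 35.581)²/35.581 = 0.0702
  (31 − 29.651)²/29.651 = 0.0614
χ² = 0.5355 + 0.3126 + 0.0032 + 0.7328 + 0.8165 + 0.0431 + 0.0022 + 0.0702 + 0.0614 = 2.58

2.58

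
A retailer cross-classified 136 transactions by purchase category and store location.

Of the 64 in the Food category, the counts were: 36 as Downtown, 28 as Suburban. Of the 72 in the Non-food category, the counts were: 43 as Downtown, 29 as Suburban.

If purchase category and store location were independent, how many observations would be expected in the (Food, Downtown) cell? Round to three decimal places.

Row total (Food) = 64; column total (Downtown) = 79; grand total N = 136.
Expected count = (row total × column total) / N = 64 × 79 / 136 = 37.176.

37.176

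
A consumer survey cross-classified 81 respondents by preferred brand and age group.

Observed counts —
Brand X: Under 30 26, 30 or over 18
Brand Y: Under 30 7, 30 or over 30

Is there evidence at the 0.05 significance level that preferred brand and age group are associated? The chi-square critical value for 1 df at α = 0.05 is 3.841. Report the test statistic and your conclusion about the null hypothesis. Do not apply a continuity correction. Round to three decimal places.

Row totals: 44, 37. Column totals: 33, 48. Grand total N = 81.
Expected counts (row total × column total / N):
  Brand X, Under 30: 44×33/81 = 17.9259
  Brand X, 30 or over: 44×48/81 = 26.0741
  Brand Y, Under 30: 37×33/81 = 15.0741
  Brand Y, 30 or over: 37×48/81 = 21.9259
Contributions (O − E)²/E:
  (26 − 17.9259)²/17.9259 = 3.6367
  (18 − 26.0741)²/26.0741 = 2.5002
  (7 − 15.0741)²/15.0741 = 4.3247
  (30 − 21.9259)²/21.9259 = 2.9732
χ² = 3.6367 + 2.5002 + 4.3247 + 2.9732 = 13.435
df = (2−1)(2−1) = 1. Since 13.435 > 3.841, reject the null hypothesis of independence at α = 0.05.

13.435; reject H₀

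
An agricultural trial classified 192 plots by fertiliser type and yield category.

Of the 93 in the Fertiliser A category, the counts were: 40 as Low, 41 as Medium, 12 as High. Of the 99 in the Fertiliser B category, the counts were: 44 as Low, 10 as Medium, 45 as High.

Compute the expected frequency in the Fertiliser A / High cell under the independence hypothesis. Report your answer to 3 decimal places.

27.609

Row total (Fertiliser A) = 93; column total (High) = 57; grand total N = 192.
Expected count = (row total × column total) / N = 93 × 57 / 192 = 27.609.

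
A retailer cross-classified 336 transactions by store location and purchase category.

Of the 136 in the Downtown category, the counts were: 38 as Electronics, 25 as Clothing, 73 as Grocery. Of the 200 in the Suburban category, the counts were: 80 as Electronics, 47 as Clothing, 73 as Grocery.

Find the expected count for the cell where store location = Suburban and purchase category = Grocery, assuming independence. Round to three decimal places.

Row total (Suburban) = 200; column total (Grocery) = 146; grand total N = 336.
Expected count = (row total × column total) / N = 200 × 146 / 336 = 86.905.

86.905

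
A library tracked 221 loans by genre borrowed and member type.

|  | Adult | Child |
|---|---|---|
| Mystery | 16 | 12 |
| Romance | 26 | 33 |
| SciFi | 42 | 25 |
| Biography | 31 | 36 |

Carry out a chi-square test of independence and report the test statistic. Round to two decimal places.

Row totals: 28, 59, 67, 67. Column totals: 115, 106. Grand total N = 221.
Expected counts (row total × column total / N):
  Mystery, Adult: 28×115/221 = 14.570
  Mystery, Child: 28×106/221 = 13.430
  Romance, Adult: 59×115/221 = 30.701
  Romance, Child: 59×106/221 = 28.299
  SciFi, Adult: 67×115/221 = 34.864
  SciFi, Child: 67×106/221 = 32.136
  Biography, Adult: 67×115/221 = 34.864
  Biography, Child: 67×106/221 = 32.136
Contributions (O − E)²/E:
  (16 − 14.570)²/14.570 = 0.1404
  (12 − 13.430)²/13.430 = 0.1523
  (26 − 30.701)²/30.701 = 0.7198
  (33 − 28.299)²/28.299 = 0.7809
  (42 − 34.864)²/34.864 = 1.4606
  (25 − 32.136)²/32.136 = 1.5846
  (31 − 34.864)²/34.864 = 0.4282
  (36 − 32.136)²/32.136 = 0.4646
χ² = 0.1404 + 0.1523 + 0.7198 + 0.7809 + 1.4606 + 1.5846 + 0.4282 + 0.4646 = 5.73

5.73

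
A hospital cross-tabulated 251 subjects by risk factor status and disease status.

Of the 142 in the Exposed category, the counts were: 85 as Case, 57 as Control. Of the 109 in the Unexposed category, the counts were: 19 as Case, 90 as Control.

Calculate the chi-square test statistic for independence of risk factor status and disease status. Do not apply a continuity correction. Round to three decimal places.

45.745

Row totals: 142, 109. Column totals: 104, 147. Grand total N = 251.
Expected counts (row total × column total / N):
  Exposed, Case: 142×104/251 = 58.8367
  Exposed, Control: 142×147/251 = 83.1633
  Unexposed, Case: 109×104/251 = 45.1633
  Unexposed, Control: 109×147/251 = 63.8367
Contributions (O − E)²/E:
  (85 − 58.8367)²/58.8367 = 11.6342
  (57 − 83.1633)²/83.1633 = 8.2310
  (19 − 45.1633)²/45.1633 = 15.1565
  (90 − 63.8367)²/63.8367 = 10.7230
χ² = 11.6342 + 8.2310 + 15.1565 + 10.7230 = 45.745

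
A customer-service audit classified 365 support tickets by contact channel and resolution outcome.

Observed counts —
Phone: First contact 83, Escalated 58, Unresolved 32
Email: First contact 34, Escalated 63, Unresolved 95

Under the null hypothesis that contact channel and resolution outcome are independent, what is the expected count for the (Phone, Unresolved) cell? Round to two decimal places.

Row total (Phone) = 173; column total (Unresolved) = 127; grand total N = 365.
Expected count = (row total × column total) / N = 173 × 127 / 365 = 60.19.

60.19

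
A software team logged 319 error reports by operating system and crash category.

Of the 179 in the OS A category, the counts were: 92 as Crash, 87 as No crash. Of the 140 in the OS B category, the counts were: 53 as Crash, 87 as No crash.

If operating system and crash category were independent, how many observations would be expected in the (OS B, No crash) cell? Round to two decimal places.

Row total (OS B) = 140; column total (No crash) = 174; grand total N = 319.
Expected count = (row total × column total) / N = 140 × 174 / 319 = 76.36.

76.36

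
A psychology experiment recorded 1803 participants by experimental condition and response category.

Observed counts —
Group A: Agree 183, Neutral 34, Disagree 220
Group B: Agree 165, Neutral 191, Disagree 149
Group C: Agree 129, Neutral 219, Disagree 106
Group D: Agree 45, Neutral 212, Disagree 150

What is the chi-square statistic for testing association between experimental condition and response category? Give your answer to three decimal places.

Row totals: 437, 505, 454, 407. Column totals: 522, 656, 625. Grand total N = 1803.
Expected counts (row total × column total / N):
  Group A, Agree: 437×522/1803 = 126.5191
  Group A, Neutral: 437×656/1803 = 158.9972
  Group A, Disagree: 437×625/1803 = 151.4836
  Group B, Agree: 505×522/1803 = 146.2063
  Group B, Neutral: 505×656/1803 = 183.7382
  Group B, Disagree: 505×625/1803 = 175.0555
  Group C, Agree: 454×522/1803 = 131.4409
  Group C, Neutral: 454×656/1803 = 165.1825
  Group C, Disagree: 454×625/1803 = 157.3766
  Group D, Agree: 407×522/1803 = 117.8336
  Group D, Neutral: 407×656/1803 = 148.0821
  Group D, Disagree: 407×625/1803 = 141.0843
Contributions (O − E)²/E:
  (183 − 126.5191)²/126.5191 = 25.2143
  (34 − 158.9972)²/158.9972 = 98.2678
  (220 − 151.4836)²/151.4836 = 30.9901
  (165 − 146.2063)²/146.2063 = 2.4158
  (191 − 183.7382)²/183.7382 = 0.2870
  (149 − 175.0555)²/175.0555 = 3.8781
  (129 − 131.4409)²/131.4409 = 0.0453
  (219 − 165.1825)²/165.1825 = 17.5341
  (106 − 157.3766)²/157.3766 = 16.7722
  (45 − 117.8336)²/117.8336 = 45.0189
  (212 − 148.0821)²/148.0821 = 27.5894
  (150 − 141.0843)²/141.0843 = 0.5634
χ² = 25.2143 + 98.2678 + 30.9901 + 2.4158 + 0.2870 + 3.8781 + 0.0453 + 17.5341 + 16.7722 + 45.0189 + 27.5894 + 0.5634 = 268.576

268.576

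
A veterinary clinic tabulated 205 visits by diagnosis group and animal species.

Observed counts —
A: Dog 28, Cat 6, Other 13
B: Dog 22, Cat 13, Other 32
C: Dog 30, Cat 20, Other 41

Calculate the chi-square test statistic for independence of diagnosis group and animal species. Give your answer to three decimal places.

Row totals: 47, 67, 91. Column totals: 80, 39, 86. Grand total N = 205.
Expected counts (row total × column total / N):
  A, Dog: 47×80/205 = 18.3415
  A, Cat: 47×39/205 = 8.9415
  A, Other: 47×86/205 = 19.7171
  B, Dog: 67×80/205 = 26.1463
  B, Cat: 67×39/205 = 12.7463
  B, Other: 67×86/205 = 28.1073
  C, Dog: 91×80/205 = 35.5122
  C, Cat: 91×39/205 = 17.3122
  C, Other: 91×86/205 = 38.1756
Contributions (O − E)²/E:
  (28 − 18.3415)²/18.3415 = 5.0861
  (6 − 8.9415)²/8.9415 = 0.9677
  (13 − 19.7171)²/19.7171 = 2.2883
  (22 − 26.1463)²/26.1463 = 0.6575
  (13 − 12.7463)²/12.7463 = 0.0050
  (32 − 28.1073)²/28.1073 = 0.5391
  (30 − 35.5122)²/35.5122 = 0.8556
  (20 − 17.3122)²/17.3122 = 0.4173
  (41 − 38.1756)²/38.1756 = 0.2090
χ² = 5.0861 + 0.9677 + 2.2883 + 0.6575 + 0.0050 + 0.5391 + 0.8556 + 0.4173 + 0.2090 = 11.026

11.026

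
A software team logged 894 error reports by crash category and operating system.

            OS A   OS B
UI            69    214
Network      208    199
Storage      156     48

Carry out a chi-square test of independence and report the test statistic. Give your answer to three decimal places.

130.920

Row totals: 283, 407, 204. Column totals: 433, 461. Grand total N = 894.
Expected counts (row total × column total / N):
  UI, OS A: 283×433/894 = 137.0682
  UI, OS B: 283×461/894 = 145.9318
  Network, OS A: 407×433/894 = 197.1264
  Network, OS B: 407×461/894 = 209.8736
  Storage, OS A: 204×433/894 = 98.8054
  Storage, OS B: 204×461/894 = 105.1946
Contributions (O − E)²/E:
  (69 − 137.0682)²/137.0682 = 33.8027
  (214 − 145.9318)²/145.9318 = 31.7496
  (208 − 197.1264)²/197.1264 = 0.5998
  (199 − 209.8736)²/209.8736 = 0.5634
  (156 − 98.8054)²/98.8054 = 33.1077
  (48 − 105.1946)²/105.1946 = 31.0969
χ² = 33.8027 + 31.7496 + 0.5998 + 0.5634 + 33.1077 + 31.0969 = 130.920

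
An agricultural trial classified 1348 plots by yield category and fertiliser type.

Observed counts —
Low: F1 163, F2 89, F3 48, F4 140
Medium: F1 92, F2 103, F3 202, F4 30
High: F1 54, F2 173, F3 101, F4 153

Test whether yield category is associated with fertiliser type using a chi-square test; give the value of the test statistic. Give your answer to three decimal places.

Row totals: 440, 427, 481. Column totals: 309, 365, 351, 323. Grand total N = 1348.
Expected counts (row total × column total / N):
  Low, F1: 440×309/1348 = 100.8605
  Low, F2: 440×365/1348 = 119.1395
  Low, F3: 440×351/1348 = 114.5697
  Low, F4: 440×323/1348 = 105.4303
  Medium, F1: 427×309/1348 = 97.8806
  Medium, F2: 427×365/1348 = 115.6194
  Medium, F3: 427×351/1348 = 111.1847
  Medium, F4: 427×323/1348 = 102.3153
  High, F1: 481×309/1348 = 110.2589
  High, F2: 481×365/1348 = 130.2411
  High, F3: 481×351/1348 = 125.2455
  High, F4: 481×323/1348 = 115.2545
Contributions (O − E)²/E:
  (163 − 100.8605)²/100.8605 = 38.2837
  (89 − 119.1395)²/119.1395 = 7.6246
  (48 − 114.5697)²/114.5697 = 38.6797
  (140 − 105.4303)²/105.4303 = 11.3351
  (92 − 97.8806)²/97.8806 = 0.3533
  (103 − 115.6194)²/115.6194 = 1.3774
  (202 − 111.1847)²/111.1847 = 74.1776
  (30 − 102.3153)²/102.3153 = 51.1116
  (54 − 110.2589)²/110.2589 = 28.7057
  (173 − 130.2411)²/130.2411 = 14.0380
  (101 − 125.2455)²/125.2455 = 4.6935
  (153 − 115.2545)²/115.2545 = 12.3615
χ² = 38.2837 + 7.6246 + 38.6797 + 11.3351 + 0.3533 + 1.3774 + 74.1776 + 51.1116 + 28.7057 + 14.0380 + 4.6935 + 12.3615 = 282.742

282.742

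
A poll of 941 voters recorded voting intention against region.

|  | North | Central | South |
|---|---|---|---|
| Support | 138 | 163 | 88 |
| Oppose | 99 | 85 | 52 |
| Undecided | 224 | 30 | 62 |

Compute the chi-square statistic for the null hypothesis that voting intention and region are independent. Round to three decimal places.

115.052

Row totals: 389, 236, 316. Column totals: 461, 278, 202. Grand total N = 941.
Expected counts (row total × column total / N):
  Support, North: 389×461/941 = 190.5728
  Support, Central: 389×278/941 = 114.9224
  Support, South: 389×202/941 = 83.5048
  Oppose, North: 236×461/941 = 115.6174
  Oppose, Central: 236×278/941 = 69.7216
  Oppose, South: 236×202/941 = 50.6610
  Undecided, North: 316×461/941 = 154.8098
  Undecided, Central: 316×278/941 = 93.3560
  Undecided, South: 316×202/941 = 67.8342
Contributions (O − E)²/E:
  (138 − 190.5728)²/190.5728 = 14.5031
  (163 − 114.9224)²/114.9224 = 20.1132
  (88 − 83.5048)²/83.5048 = 0.2420
  (99 − 115.6174)²/115.6174 = 2.3884
  (85 − 69.7216)²/69.7216 = 3.3480
  (52 − 50.6610)²/50.6610 = 0.0354
  (224 − 154.8098)²/154.8098 = 30.9236
  (30 − 93.3560)²/93.3560 = 42.9965
  (62 − 67.8342)²/67.8342 = 0.5018
χ² = 14.5031 + 20.1132 + 0.2420 + 2.3884 + 3.3480 + 0.0354 + 30.9236 + 42.9965 + 0.5018 = 115.052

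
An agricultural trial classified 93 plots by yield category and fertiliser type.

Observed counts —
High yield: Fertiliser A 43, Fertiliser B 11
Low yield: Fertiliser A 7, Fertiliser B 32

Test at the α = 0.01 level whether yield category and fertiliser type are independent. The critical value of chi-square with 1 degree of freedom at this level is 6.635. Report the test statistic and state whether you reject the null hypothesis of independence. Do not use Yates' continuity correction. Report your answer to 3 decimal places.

34.658; reject H₀

Row totals: 54, 39. Column totals: 50, 43. Grand total N = 93.
Expected counts (row total × column total / N):
  High yield, Fertiliser A: 54×50/93 = 29.0323
  High yield, Fertiliser B: 54×43/93 = 24.9677
  Low yield, Fertiliser A: 39×50/93 = 20.9677
  Low yield, Fertiliser B: 39×43/93 = 18.0323
Contributions (O − E)²/E:
  (43 − 29.0323)²/29.0323 = 6.7200
  (11 − 24.9677)²/24.9677 = 7.8140
  (7 − 20.9677)²/20.9677 = 9.3046
  (32 − 18.0323)²/18.0323 = 10.8193
χ² = 6.7200 + 7.8140 + 9.3046 + 10.8193 = 34.658
df = (2−1)(2−1) = 1. Since 34.658 > 6.635, reject the null hypothesis of independence at α = 0.01.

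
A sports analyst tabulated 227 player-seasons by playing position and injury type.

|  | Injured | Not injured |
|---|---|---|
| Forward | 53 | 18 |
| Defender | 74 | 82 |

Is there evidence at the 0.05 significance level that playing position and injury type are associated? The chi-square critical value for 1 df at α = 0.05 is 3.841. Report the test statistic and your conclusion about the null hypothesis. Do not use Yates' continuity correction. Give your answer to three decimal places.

Row totals: 71, 156. Column totals: 127, 100. Grand total N = 227.
Expected counts (row total × column total / N):
  Forward, Injured: 71×127/227 = 39.7225
  Forward, Not injured: 71×100/227 = 31.2775
  Defender, Injured: 156×127/227 = 87.2775
  Defender, Not injured: 156×100/227 = 68.7225
Contributions (O − E)²/E:
  (53 − 39.7225)²/39.7225 = 4.4381
  (18 − 31.2775)²/31.2775 = 5.6364
  (74 − 87.2775)²/87.2775 = 2.0199
  (82 − 68.7225)²/68.7225 = 2.5653
χ² = 4.4381 + 5.6364 + 2.0199 + 2.5653 = 14.660
df = (2−1)(2−1) = 1. Since 14.660 > 3.841, reject the null hypothesis of independence at α = 0.05.

14.660; reject H₀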